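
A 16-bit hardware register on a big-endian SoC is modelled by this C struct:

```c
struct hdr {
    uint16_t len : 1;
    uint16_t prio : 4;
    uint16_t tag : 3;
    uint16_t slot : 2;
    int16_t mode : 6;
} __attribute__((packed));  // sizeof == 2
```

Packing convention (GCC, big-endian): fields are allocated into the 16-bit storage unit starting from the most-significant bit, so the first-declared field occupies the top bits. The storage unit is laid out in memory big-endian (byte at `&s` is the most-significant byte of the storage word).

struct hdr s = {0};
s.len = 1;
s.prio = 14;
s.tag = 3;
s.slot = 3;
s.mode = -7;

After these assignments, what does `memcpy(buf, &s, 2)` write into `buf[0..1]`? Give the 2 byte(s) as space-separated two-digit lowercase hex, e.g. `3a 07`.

f3 f9

[15+:1] len=1 & 0x1 = 0x1; word=0x8000
[11+:4] prio=14 & 0xf = 0xe; word=0xf000
[8+:3] tag=3 & 0x7 = 0x3; word=0xf300
[6+:2] slot=3 & 0x3 = 0x3; word=0xf3c0
[0+:6] mode=-7 & 0x3f = 0x39; word=0xf3f9
word = 0xf3f9 → big-endian bytes:
  [0]=0xf3  [1]=0xf9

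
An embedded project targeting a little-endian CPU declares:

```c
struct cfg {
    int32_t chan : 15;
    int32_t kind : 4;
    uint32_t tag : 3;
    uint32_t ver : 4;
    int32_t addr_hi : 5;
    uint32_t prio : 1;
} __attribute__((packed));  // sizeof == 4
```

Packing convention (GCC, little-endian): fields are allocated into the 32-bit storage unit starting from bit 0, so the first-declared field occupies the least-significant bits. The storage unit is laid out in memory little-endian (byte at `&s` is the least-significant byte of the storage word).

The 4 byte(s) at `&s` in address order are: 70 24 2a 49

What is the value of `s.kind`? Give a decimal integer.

4

[0]=0x70 [1]=0x24 [2]=0x2a [3]=0x49 (little-endian) → word 0x492a2470
chan:15 @ bit 0 → (0x492a2470>>0)&0x7fff = 0x2470
kind:4 @ bit 15 → (0x492a2470>>15)&0xf = 0x4  ←
tag:3 @ bit 19 → (0x492a2470>>19)&0x7 = 0x5
ver:4 @ bit 22 → (0x492a2470>>22)&0xf = 0x4
addr_hi:5 @ bit 26 → (0x492a2470>>26)&0x1f = 0x12
prio:1 @ bit 31 → (0x492a2470>>31)&0x1 = 0x0
kind signed 4b, MSB=0: value = 4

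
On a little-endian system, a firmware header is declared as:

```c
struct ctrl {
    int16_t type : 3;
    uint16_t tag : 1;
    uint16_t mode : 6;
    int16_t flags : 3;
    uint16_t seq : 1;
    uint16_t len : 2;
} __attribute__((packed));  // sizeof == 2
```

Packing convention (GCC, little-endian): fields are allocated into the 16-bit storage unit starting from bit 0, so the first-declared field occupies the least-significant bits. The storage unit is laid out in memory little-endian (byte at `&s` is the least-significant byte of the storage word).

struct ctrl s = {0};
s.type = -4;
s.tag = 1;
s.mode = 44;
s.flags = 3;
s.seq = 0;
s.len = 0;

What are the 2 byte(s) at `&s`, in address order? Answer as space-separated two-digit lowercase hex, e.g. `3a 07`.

[0+:3] type=-4 & 0x7 = 0x4; word=0x0004
[3+:1] tag=1 & 0x1 = 0x1; word=0x000c
[4+:6] mode=44 & 0x3f = 0x2c; word=0x02cc
[10+:3] flags=3 & 0x7 = 0x3; word=0x0ecc
[13+:1] seq=0 & 0x1 = 0x0; word=0x0ecc
[14+:2] len=0 & 0x3 = 0x0; word=0x0ecc
word = 0x0ecc → little-endian bytes:
  [0]=0xcc  [1]=0x0e

cc 0e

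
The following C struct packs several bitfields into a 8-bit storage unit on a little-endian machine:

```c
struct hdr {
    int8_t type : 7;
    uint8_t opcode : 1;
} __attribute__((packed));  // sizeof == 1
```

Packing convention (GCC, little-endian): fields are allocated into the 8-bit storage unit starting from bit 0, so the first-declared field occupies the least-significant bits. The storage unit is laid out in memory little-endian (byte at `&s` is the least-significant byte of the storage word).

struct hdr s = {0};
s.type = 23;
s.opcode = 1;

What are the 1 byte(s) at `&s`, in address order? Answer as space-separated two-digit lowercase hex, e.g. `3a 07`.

type (7b) val=23 bits=0x17 at bit 0: 0x17
opcode (1b) val=1 bits=0x1 at bit 7: 0x97
word = 0x97 → little-endian bytes:
  [0]=0x97

97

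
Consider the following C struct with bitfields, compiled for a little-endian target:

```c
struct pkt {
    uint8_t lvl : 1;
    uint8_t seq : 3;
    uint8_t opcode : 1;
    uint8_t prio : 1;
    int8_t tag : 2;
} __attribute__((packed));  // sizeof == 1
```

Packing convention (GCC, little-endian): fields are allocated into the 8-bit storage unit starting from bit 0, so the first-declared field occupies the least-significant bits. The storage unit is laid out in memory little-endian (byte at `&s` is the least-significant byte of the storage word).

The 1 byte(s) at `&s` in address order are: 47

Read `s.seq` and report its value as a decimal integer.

[0]=0x47 (little-endian) → word 0x47
lvl [0+:1] = (word>>0) & 0x1 = 1
seq [1+:3] = (word>>1) & 0x7 = 3  ←
opcode [4+:1] = (word>>4) & 0x1 = 0
prio [5+:1] = (word>>5) & 0x1 = 0
tag [6+:2] = (word>>6) & 0x3 = 1

3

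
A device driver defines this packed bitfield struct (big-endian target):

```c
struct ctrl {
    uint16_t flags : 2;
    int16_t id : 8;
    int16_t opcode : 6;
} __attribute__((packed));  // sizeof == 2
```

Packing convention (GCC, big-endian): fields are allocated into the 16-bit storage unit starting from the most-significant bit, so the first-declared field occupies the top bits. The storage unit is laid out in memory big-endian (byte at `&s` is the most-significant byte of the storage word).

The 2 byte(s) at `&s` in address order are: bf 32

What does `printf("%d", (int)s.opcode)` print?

-14

[0]=0xbf [1]=0x32 (big-endian) → word 0xbf32
flags [14+:2] = (word>>14) & 0x3 = 2
id [6+:8] = (word>>6) & 0xff = 252
opcode [0+:6] = (word>>0) & 0x3f = 50  ←
opcode signed 6b, MSB=1: 50 - 64 = -14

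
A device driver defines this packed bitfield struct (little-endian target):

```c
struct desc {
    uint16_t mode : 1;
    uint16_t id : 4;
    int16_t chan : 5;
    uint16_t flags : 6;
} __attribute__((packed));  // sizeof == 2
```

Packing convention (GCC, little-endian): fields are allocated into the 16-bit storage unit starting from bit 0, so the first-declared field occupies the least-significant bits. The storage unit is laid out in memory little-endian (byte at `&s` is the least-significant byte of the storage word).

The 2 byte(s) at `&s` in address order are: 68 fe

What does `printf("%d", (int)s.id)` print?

[0]=0x68 [1]=0xfe (little-endian) → word 0xfe68
mode:1 @ bit 0 → (0xfe68>>0)&0x1 = 0x0
id:4 @ bit 1 → (0xfe68>>1)&0xf = 0x4  ←
chan:5 @ bit 5 → (0xfe68>>5)&0x1f = 0x13
flags:6 @ bit 10 → (0xfe68>>10)&0x3f = 0x3f

4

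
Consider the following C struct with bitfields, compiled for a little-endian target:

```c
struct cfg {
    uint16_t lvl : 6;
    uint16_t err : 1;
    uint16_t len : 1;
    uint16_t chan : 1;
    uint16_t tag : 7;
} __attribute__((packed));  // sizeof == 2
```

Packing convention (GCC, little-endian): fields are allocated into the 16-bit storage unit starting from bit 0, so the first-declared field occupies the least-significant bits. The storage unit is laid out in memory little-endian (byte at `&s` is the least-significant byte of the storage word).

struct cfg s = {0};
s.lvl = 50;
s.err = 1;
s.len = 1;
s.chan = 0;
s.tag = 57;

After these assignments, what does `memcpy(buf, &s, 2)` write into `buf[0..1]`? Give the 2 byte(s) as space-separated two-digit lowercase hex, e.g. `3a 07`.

f2 72

lvl:6 = 50 → 0x32 << 0 → word 0x0032
err:1 = 1 → 0x1 << 6 → word 0x0072
len:1 = 1 → 0x1 << 7 → word 0x00f2
chan:1 = 0 → 0x0 << 8 → word 0x00f2
tag:7 = 57 → 0x39 << 9 → word 0x72f2
word = 0x72f2 → little-endian bytes:
  [0]=0xf2  [1]=0x72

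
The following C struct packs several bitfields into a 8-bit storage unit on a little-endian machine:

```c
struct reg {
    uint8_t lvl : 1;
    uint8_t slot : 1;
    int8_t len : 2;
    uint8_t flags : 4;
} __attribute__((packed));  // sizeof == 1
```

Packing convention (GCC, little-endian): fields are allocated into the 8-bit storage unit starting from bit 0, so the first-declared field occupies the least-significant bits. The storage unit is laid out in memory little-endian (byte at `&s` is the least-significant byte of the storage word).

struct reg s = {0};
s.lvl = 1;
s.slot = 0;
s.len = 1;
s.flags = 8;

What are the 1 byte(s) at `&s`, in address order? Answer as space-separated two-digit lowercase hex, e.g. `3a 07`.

[0+:1] lvl=1 & 0x1 = 0x1; word=0x01
[1+:1] slot=0 & 0x1 = 0x0; word=0x01
[2+:2] len=1 & 0x3 = 0x1; word=0x05
[4+:4] flags=8 & 0xf = 0x8; word=0x85
word = 0x85 → little-endian bytes:
  [0]=0x85

85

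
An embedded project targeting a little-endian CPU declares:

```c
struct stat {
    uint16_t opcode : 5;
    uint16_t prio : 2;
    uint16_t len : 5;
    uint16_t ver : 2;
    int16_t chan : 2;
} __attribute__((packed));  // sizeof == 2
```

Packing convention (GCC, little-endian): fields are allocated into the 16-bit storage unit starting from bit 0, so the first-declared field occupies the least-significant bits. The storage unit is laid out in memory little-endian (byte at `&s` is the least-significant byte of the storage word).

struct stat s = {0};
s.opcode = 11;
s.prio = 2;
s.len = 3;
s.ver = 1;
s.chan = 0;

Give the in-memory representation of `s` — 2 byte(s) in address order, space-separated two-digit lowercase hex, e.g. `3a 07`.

opcode (5b) val=11 bits=0xb at bit 0: 0x000b
prio (2b) val=2 bits=0x2 at bit 5: 0x004b
len (5b) val=3 bits=0x3 at bit 7: 0x01cb
ver (2b) val=1 bits=0x1 at bit 12: 0x11cb
chan (2b) val=0 bits=0x0 at bit 14: 0x11cb
word = 0x11cb → little-endian bytes:
  [0]=0xcb  [1]=0x11

cb 11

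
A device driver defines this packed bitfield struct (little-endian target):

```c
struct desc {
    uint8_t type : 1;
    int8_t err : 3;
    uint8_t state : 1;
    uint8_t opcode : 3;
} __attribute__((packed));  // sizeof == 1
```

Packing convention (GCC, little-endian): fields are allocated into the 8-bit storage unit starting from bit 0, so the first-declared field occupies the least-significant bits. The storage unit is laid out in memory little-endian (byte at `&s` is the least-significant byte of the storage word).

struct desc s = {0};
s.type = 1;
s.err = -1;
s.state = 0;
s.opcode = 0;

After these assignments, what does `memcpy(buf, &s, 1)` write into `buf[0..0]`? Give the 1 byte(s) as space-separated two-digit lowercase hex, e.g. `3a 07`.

type:1 = 1 → 0x1 << 0 → word 0x01
err:3 = -1 → 0x7 << 1 → word 0x0f
state:1 = 0 → 0x0 << 4 → word 0x0f
opcode:3 = 0 → 0x0 << 5 → word 0x0f
word = 0x0f → little-endian bytes:
  [0]=0x0f

0f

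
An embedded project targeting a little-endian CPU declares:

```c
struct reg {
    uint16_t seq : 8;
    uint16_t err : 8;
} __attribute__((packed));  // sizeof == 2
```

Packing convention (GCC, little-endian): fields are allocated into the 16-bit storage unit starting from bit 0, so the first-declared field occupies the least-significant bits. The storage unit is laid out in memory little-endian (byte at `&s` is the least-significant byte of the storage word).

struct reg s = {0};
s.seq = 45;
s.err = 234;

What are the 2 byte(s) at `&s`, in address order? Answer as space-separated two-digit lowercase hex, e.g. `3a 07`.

seq (8b) val=45 bits=0x2d at bit 0: 0x002d
err (8b) val=234 bits=0xea at bit 8: 0xea2d
word = 0xea2d → little-endian bytes:
  [0]=0x2d  [1]=0xea

2d ea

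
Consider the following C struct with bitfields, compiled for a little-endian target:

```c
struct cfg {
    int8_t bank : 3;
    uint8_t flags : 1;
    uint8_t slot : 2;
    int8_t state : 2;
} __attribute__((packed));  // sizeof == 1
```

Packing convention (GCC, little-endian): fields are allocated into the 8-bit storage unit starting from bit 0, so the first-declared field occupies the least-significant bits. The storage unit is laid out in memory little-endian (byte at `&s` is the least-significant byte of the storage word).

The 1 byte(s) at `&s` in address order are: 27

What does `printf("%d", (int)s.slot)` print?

[0]=0x27 (little-endian) → word 0x27
bank [0+:3] = (word>>0) & 0x7 = 7
flags [3+:1] = (word>>3) & 0x1 = 0
slot [4+:2] = (word>>4) & 0x3 = 2  ←
state [6+:2] = (word>>6) & 0x3 = 0

2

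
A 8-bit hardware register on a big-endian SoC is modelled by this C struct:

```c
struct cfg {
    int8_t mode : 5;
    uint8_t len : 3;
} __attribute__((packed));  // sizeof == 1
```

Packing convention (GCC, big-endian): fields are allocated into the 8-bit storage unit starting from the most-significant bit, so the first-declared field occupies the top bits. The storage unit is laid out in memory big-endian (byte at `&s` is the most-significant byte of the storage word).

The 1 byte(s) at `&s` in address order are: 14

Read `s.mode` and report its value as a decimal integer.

[0]=0x14 (big-endian) → word 0x14
mode:5 @ bit 3 → (0x14>>3)&0x1f = 0x2  ←
len:3 @ bit 0 → (0x14>>0)&0x7 = 0x4
mode signed 5b, MSB=0: value = 2

2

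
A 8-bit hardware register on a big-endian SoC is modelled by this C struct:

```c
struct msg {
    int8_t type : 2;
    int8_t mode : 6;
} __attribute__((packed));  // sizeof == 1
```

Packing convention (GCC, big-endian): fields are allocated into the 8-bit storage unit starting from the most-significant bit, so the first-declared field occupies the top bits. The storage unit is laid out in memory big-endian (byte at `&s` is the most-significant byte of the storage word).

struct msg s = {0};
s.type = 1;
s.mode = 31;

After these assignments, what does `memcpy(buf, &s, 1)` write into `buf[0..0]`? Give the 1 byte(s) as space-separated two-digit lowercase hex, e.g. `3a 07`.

5f

type (2b) val=1 bits=0x1 at bit 6: 0x40
mode (6b) val=31 bits=0x1f at bit 0: 0x5f
word = 0x5f → big-endian bytes:
  [0]=0x5f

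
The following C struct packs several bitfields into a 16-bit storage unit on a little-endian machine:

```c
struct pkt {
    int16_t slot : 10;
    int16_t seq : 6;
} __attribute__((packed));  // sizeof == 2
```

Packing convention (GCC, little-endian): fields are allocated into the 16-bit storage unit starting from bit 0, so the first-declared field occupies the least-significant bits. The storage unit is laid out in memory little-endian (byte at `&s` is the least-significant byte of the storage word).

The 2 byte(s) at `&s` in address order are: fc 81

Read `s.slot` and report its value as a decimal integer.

508

[0]=0xfc [1]=0x81 (little-endian) → word 0x81fc
slot [0+:10] = (word>>0) & 0x3ff = 508  ←
seq [10+:6] = (word>>10) & 0x3f = 32
slot signed 10b, MSB=0: value = 508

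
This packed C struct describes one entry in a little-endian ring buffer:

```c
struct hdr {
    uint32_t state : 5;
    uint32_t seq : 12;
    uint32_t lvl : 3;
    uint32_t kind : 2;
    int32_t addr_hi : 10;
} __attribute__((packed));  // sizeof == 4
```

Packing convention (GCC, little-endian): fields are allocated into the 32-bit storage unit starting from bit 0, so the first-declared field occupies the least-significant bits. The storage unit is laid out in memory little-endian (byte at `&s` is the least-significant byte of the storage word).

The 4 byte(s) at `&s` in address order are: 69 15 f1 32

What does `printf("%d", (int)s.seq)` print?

[0]=0x69 [1]=0x15 [2]=0xf1 [3]=0x32 (little-endian) → word 0x32f11569
state:5 @ bit 0 → (0x32f11569>>0)&0x1f = 0x9
seq:12 @ bit 5 → (0x32f11569>>5)&0xfff = 0x8ab  ←
lvl:3 @ bit 17 → (0x32f11569>>17)&0x7 = 0x0
kind:2 @ bit 20 → (0x32f11569>>20)&0x3 = 0x3
addr_hi:10 @ bit 22 → (0x32f11569>>22)&0x3ff = 0xcb

2219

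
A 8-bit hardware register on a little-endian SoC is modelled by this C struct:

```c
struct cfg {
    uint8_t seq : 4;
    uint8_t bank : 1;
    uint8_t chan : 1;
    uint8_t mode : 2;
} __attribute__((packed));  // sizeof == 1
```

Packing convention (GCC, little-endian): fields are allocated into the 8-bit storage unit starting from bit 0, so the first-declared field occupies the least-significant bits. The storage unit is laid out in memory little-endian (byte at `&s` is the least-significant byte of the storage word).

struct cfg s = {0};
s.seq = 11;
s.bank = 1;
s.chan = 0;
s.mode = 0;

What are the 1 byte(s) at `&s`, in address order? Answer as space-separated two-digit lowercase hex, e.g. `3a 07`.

1b

[0+:4] seq=11 & 0xf = 0xb; word=0x0b
[4+:1] bank=1 & 0x1 = 0x1; word=0x1b
[5+:1] chan=0 & 0x1 = 0x0; word=0x1b
[6+:2] mode=0 & 0x3 = 0x0; word=0x1b
word = 0x1b → little-endian bytes:
  [0]=0x1b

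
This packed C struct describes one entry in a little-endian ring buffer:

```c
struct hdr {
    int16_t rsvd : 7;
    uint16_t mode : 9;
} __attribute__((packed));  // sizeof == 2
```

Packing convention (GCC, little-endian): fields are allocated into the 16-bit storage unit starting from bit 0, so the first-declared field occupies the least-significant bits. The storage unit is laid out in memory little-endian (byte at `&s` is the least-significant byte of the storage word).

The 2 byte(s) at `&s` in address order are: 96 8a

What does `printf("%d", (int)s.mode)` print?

277

[0]=0x96 [1]=0x8a (little-endian) → word 0x8a96
rsvd [0+:7] = (word>>0) & 0x7f = 22
mode [7+:9] = (word>>7) & 0x1ff = 277  ←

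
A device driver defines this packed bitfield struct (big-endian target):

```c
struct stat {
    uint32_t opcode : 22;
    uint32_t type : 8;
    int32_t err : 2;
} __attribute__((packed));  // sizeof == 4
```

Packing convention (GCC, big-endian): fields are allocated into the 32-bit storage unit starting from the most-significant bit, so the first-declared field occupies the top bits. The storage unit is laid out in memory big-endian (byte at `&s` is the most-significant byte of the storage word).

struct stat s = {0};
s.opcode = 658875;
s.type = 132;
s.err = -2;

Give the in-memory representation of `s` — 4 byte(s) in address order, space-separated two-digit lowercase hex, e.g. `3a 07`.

opcode:22 = 658875 → 0xa0dbb << 10 → word 0x2836ec00
type:8 = 132 → 0x84 << 2 → word 0x2836ee10
err:2 = -2 → 0x2 << 0 → word 0x2836ee12
word = 0x2836ee12 → big-endian bytes:
  [0]=0x28  [1]=0x36  [2]=0xee  [3]=0x12

28 36 ee 12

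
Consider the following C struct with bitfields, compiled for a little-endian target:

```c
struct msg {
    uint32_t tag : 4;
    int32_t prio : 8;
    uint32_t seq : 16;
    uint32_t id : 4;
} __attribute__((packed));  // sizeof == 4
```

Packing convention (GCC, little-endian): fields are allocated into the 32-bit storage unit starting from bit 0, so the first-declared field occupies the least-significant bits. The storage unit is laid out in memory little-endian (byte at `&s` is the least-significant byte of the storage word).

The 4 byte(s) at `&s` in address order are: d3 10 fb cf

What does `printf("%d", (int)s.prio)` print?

[0]=0xd3 [1]=0x10 [2]=0xfb [3]=0xcf (little-endian) → word 0xcffb10d3
tag:4 @ bit 0 → (0xcffb10d3>>0)&0xf = 0x3
prio:8 @ bit 4 → (0xcffb10d3>>4)&0xff = 0xd  ←
seq:16 @ bit 12 → (0xcffb10d3>>12)&0xffff = 0xffb1
id:4 @ bit 28 → (0xcffb10d3>>28)&0xf = 0xc
prio signed 8b, MSB=0: value = 13

13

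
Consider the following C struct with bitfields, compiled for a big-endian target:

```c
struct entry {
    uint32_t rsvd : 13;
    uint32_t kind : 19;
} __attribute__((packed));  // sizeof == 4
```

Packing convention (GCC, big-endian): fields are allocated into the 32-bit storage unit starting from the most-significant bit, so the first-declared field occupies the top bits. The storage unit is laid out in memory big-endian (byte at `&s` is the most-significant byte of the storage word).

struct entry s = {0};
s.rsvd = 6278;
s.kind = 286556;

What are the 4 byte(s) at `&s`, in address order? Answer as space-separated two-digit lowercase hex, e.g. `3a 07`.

c4 34 5f 5c

rsvd (13b) val=6278 bits=0x1886 at bit 19: 0xc4300000
kind (19b) val=286556 bits=0x45f5c at bit 0: 0xc4345f5c
word = 0xc4345f5c → big-endian bytes:
  [0]=0xc4  [1]=0x34  [2]=0x5f  [3]=0x5c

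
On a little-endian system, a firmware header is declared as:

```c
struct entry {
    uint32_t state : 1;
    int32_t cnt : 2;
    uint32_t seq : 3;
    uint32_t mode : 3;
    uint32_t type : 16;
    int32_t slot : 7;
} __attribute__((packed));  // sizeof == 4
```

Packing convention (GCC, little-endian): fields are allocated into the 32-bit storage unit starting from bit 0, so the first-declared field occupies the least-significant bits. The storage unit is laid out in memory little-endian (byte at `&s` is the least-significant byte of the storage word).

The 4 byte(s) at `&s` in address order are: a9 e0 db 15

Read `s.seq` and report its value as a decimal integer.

[0]=0xa9 [1]=0xe0 [2]=0xdb [3]=0x15 (little-endian) → word 0x15dbe0a9
state:1 @ bit 0 → (0x15dbe0a9>>0)&0x1 = 0x1
cnt:2 @ bit 1 → (0x15dbe0a9>>1)&0x3 = 0x0
seq:3 @ bit 3 → (0x15dbe0a9>>3)&0x7 = 0x5  ←
mode:3 @ bit 6 → (0x15dbe0a9>>6)&0x7 = 0x2
type:16 @ bit 9 → (0x15dbe0a9>>9)&0xffff = 0xedf0
slot:7 @ bit 25 → (0x15dbe0a9>>25)&0x7f = 0xa

5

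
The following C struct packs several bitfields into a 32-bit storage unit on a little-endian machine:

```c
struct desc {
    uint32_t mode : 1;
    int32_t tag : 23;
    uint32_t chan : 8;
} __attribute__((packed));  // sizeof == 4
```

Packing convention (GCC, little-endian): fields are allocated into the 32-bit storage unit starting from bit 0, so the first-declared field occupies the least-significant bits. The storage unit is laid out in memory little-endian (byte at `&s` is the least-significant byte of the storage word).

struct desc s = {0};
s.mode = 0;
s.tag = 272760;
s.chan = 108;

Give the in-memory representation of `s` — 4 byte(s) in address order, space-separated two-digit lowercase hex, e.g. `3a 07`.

mode (1b) val=0 bits=0x0 at bit 0: 0x00000000
tag (23b) val=272760 bits=0x42978 at bit 1: 0x000852f0
chan (8b) val=108 bits=0x6c at bit 24: 0x6c0852f0
word = 0x6c0852f0 → little-endian bytes:
  [0]=0xf0  [1]=0x52  [2]=0x08  [3]=0x6c

f0 52 08 6c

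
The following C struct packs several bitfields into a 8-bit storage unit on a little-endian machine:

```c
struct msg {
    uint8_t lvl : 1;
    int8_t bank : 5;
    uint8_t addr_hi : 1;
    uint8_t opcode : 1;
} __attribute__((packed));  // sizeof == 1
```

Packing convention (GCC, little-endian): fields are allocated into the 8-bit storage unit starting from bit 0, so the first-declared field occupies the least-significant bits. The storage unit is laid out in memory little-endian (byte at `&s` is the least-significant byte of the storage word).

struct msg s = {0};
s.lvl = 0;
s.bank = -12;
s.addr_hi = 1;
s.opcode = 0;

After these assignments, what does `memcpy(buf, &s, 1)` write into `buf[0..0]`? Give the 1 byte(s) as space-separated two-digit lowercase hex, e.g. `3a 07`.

lvl:1 = 0 → 0x0 << 0 → word 0x00
bank:5 = -12 → 0x14 << 1 → word 0x28
addr_hi:1 = 1 → 0x1 << 6 → word 0x68
opcode:1 = 0 → 0x0 << 7 → word 0x68
word = 0x68 → little-endian bytes:
  [0]=0x68

68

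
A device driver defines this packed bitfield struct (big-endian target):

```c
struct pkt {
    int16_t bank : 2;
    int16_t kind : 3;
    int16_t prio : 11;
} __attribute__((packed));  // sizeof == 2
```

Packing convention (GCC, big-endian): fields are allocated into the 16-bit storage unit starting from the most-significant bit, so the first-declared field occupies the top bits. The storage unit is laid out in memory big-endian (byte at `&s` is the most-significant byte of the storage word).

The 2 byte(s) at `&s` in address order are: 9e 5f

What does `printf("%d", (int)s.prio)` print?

-417

[0]=0x9e [1]=0x5f (big-endian) → word 0x9e5f
bank [14+:2] = (word>>14) & 0x3 = 2
kind [11+:3] = (word>>11) & 0x7 = 3
prio [0+:11] = (word>>0) & 0x7ff = 1631  ←
prio signed 11b, MSB=1: 1631 - 2048 = -417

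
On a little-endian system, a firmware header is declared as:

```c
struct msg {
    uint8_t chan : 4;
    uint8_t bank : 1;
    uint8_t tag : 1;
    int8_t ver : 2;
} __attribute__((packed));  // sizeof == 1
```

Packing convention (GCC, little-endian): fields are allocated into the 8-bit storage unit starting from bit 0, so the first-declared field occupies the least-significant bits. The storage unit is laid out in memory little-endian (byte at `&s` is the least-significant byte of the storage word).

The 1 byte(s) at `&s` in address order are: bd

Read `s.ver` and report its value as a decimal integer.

[0]=0xbd (little-endian) → word 0xbd
chan:4 @ bit 0 → (0xbd>>0)&0xf = 0xd
bank:1 @ bit 4 → (0xbd>>4)&0x1 = 0x1
tag:1 @ bit 5 → (0xbd>>5)&0x1 = 0x1
ver:2 @ bit 6 → (0xbd>>6)&0x3 = 0x2  ←
ver signed 2b, MSB=1: 2 - 4 = -2

-2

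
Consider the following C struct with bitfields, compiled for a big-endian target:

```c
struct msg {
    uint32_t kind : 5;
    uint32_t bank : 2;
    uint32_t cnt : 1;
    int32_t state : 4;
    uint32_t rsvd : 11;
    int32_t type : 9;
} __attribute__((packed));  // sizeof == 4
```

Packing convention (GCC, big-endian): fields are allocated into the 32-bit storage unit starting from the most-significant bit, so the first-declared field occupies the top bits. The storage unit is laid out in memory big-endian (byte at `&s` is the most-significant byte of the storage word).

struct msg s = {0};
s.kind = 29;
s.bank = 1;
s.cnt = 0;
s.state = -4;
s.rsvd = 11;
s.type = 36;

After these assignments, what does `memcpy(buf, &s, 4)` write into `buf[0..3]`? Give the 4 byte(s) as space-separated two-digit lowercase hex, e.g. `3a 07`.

[27+:5] kind=29 & 0x1f = 0x1d; word=0xe8000000
[25+:2] bank=1 & 0x3 = 0x1; word=0xea000000
[24+:1] cnt=0 & 0x1 = 0x0; word=0xea000000
[20+:4] state=-4 & 0xf = 0xc; word=0xeac00000
[9+:11] rsvd=11 & 0x7ff = 0xb; word=0xeac01600
[0+:9] type=36 & 0x1ff = 0x24; word=0xeac01624
word = 0xeac01624 → big-endian bytes:
  [0]=0xea  [1]=0xc0  [2]=0x16  [3]=0x24

ea c0 16 24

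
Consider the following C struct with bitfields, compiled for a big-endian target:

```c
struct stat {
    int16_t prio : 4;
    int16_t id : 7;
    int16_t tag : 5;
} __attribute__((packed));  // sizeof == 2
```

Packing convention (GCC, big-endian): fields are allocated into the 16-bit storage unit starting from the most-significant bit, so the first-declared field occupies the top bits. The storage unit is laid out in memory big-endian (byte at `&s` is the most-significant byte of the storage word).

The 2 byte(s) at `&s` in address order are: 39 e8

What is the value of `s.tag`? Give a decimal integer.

8

[0]=0x39 [1]=0xe8 (big-endian) → word 0x39e8
prio [12+:4] = (word>>12) & 0xf = 3
id [5+:7] = (word>>5) & 0x7f = 79
tag [0+:5] = (word>>0) & 0x1f = 8  ←
tag signed 5b, MSB=0: value = 8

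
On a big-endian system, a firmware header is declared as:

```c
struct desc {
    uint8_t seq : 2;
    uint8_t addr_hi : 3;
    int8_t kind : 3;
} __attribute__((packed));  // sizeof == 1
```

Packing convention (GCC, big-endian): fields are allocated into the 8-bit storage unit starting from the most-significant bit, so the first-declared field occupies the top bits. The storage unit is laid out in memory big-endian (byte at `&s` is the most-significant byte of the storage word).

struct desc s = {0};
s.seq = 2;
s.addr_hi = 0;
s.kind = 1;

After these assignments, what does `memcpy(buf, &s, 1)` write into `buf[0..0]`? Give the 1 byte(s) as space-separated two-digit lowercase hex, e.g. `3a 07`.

seq (2b) val=2 bits=0x2 at bit 6: 0x80
addr_hi (3b) val=0 bits=0x0 at bit 3: 0x80
kind (3b) val=1 bits=0x1 at bit 0: 0x81
word = 0x81 → big-endian bytes:
  [0]=0x81

81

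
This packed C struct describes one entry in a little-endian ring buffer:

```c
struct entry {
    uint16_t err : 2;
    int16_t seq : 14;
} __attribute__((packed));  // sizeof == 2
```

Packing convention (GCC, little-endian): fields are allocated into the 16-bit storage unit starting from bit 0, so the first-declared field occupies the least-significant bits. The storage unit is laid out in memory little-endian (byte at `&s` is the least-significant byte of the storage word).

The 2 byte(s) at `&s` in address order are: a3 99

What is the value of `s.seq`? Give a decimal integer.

[0]=0xa3 [1]=0x99 (little-endian) → word 0x99a3
err:2 @ bit 0 → (0x99a3>>0)&0x3 = 0x3
seq:14 @ bit 2 → (0x99a3>>2)&0x3fff = 0x2668  ←
seq signed 14b, MSB=1: 9832 - 16384 = -6552

-6552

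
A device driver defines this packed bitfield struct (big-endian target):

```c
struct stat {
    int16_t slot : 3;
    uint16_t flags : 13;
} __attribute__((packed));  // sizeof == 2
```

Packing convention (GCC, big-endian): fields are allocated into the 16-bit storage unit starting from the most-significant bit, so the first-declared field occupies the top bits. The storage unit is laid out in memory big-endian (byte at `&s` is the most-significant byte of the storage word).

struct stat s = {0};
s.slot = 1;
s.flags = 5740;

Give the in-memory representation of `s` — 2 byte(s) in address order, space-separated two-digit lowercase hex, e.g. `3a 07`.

36 6c

[13+:3] slot=1 & 0x7 = 0x1; word=0x2000
[0+:13] flags=5740 & 0x1fff = 0x166c; word=0x366c
word = 0x366c → big-endian bytes:
  [0]=0x36  [1]=0x6c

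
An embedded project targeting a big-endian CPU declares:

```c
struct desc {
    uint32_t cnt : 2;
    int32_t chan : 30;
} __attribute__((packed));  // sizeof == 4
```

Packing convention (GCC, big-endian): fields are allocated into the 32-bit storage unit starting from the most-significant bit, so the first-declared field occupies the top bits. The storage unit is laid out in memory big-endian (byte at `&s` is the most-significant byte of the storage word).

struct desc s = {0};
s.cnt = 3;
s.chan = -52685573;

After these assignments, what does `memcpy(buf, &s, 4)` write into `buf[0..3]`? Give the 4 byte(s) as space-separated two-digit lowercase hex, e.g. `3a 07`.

fc dc 14 fb

[30+:2] cnt=3 & 0x3 = 0x3; word=0xc0000000
[0+:30] chan=-52685573 & 0x3fffffff = 0x3cdc14fb; word=0xfcdc14fb
word = 0xfcdc14fb → big-endian bytes:
  [0]=0xfc  [1]=0xdc  [2]=0x14  [3]=0xfb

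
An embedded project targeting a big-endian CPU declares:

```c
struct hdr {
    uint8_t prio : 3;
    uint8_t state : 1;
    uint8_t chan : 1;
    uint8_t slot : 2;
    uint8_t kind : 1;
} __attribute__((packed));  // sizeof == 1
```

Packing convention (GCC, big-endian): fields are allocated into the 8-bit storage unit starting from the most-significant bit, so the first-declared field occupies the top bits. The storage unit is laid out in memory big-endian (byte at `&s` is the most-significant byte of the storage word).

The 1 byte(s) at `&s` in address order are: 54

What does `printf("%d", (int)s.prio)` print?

2

[0]=0x54 (big-endian) → word 0x54
prio:3 @ bit 5 → (0x54>>5)&0x7 = 0x2  ←
state:1 @ bit 4 → (0x54>>4)&0x1 = 0x1
chan:1 @ bit 3 → (0x54>>3)&0x1 = 0x0
slot:2 @ bit 1 → (0x54>>1)&0x3 = 0x2
kind:1 @ bit 0 → (0x54>>0)&0x1 = 0x0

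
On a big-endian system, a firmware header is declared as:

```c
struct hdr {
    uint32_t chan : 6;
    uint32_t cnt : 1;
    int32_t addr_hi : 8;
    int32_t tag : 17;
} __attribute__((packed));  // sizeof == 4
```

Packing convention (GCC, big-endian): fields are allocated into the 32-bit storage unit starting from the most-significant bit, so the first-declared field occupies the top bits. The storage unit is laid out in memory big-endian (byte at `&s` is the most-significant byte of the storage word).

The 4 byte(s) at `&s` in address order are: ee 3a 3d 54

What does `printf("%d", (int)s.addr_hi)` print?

[0]=0xee [1]=0x3a [2]=0x3d [3]=0x54 (big-endian) → word 0xee3a3d54
chan [26+:6] = (word>>26) & 0x3f = 59
cnt [25+:1] = (word>>25) & 0x1 = 1
addr_hi [17+:8] = (word>>17) & 0xff = 29  ←
tag [0+:17] = (word>>0) & 0x1ffff = 15700
addr_hi signed 8b, MSB=0: value = 29

29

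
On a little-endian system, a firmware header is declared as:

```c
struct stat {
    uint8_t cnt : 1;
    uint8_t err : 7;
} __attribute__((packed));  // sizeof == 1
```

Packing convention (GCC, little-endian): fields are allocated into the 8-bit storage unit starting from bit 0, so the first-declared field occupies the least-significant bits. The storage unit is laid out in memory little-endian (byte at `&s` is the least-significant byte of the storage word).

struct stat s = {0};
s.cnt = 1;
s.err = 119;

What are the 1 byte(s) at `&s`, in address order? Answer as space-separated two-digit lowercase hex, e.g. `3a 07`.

ef

cnt (1b) val=1 bits=0x1 at bit 0: 0x01
err (7b) val=119 bits=0x77 at bit 1: 0xef
word = 0xef → little-endian bytes:
  [0]=0xef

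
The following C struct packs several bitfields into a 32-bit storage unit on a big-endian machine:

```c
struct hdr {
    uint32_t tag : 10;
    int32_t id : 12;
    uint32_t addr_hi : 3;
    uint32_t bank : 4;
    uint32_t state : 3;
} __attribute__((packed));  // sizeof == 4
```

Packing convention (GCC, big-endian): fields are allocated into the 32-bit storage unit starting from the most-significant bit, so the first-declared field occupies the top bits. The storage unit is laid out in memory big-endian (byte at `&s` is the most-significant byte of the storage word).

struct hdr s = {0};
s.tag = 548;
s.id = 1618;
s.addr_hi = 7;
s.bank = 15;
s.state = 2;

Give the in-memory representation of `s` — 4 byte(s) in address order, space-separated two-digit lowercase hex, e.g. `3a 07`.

tag (10b) val=548 bits=0x224 at bit 22: 0x89000000
id (12b) val=1618 bits=0x652 at bit 10: 0x89194800
addr_hi (3b) val=7 bits=0x7 at bit 7: 0x89194b80
bank (4b) val=15 bits=0xf at bit 3: 0x89194bf8
state (3b) val=2 bits=0x2 at bit 0: 0x89194bfa
word = 0x89194bfa → big-endian bytes:
  [0]=0x89  [1]=0x19  [2]=0x4b  [3]=0xfa

89 19 4b fa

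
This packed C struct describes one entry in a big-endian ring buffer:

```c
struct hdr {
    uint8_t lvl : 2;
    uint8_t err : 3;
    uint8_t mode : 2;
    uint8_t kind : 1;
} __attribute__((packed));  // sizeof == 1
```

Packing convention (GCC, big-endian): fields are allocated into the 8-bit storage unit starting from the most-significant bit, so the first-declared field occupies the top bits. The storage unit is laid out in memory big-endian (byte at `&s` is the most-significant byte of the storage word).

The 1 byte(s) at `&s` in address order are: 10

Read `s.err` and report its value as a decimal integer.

2

[0]=0x10 (big-endian) → word 0x10
lvl [6+:2] = (word>>6) & 0x3 = 0
err [3+:3] = (word>>3) & 0x7 = 2  ←
mode [1+:2] = (word>>1) & 0x3 = 0
kind [0+:1] = (word>>0) & 0x1 = 0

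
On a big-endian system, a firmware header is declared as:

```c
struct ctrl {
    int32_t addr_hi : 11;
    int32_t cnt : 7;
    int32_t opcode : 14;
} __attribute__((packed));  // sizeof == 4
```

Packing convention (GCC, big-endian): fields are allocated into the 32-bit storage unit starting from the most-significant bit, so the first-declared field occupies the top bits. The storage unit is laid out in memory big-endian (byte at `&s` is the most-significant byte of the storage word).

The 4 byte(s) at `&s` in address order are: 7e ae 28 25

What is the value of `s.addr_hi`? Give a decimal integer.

[0]=0x7e [1]=0xae [2]=0x28 [3]=0x25 (big-endian) → word 0x7eae2825
addr_hi:11 @ bit 21 → (0x7eae2825>>21)&0x7ff = 0x3f5  ←
cnt:7 @ bit 14 → (0x7eae2825>>14)&0x7f = 0x38
opcode:14 @ bit 0 → (0x7eae2825>>0)&0x3fff = 0x2825
addr_hi signed 11b, MSB=0: value = 1013

1013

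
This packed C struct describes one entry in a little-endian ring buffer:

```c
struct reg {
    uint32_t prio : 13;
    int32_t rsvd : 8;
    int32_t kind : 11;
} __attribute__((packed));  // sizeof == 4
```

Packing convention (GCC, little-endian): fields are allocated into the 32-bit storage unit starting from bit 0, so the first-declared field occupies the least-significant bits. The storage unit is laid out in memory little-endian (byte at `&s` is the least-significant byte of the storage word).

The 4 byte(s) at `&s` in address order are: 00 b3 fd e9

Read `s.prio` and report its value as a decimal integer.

4864

[0]=0x00 [1]=0xb3 [2]=0xfd [3]=0xe9 (little-endian) → word 0xe9fdb300
prio [0+:13] = (word>>0) & 0x1fff = 4864  ←
rsvd [13+:8] = (word>>13) & 0xff = 237
kind [21+:11] = (word>>21) & 0x7ff = 1871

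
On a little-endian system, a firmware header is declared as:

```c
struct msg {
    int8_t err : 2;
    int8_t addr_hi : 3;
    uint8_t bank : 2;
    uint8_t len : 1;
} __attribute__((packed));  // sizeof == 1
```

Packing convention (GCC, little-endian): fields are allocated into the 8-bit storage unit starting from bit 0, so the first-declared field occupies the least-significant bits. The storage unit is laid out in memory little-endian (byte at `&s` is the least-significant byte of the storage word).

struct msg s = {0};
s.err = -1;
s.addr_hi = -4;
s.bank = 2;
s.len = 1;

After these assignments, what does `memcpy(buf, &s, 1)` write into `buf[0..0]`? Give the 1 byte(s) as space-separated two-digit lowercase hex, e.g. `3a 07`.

d3

err (2b) val=-1 bits=0x3 at bit 0: 0x03
addr_hi (3b) val=-4 bits=0x4 at bit 2: 0x13
bank (2b) val=2 bits=0x2 at bit 5: 0x53
len (1b) val=1 bits=0x1 at bit 7: 0xd3
word = 0xd3 → little-endian bytes:
  [0]=0xd3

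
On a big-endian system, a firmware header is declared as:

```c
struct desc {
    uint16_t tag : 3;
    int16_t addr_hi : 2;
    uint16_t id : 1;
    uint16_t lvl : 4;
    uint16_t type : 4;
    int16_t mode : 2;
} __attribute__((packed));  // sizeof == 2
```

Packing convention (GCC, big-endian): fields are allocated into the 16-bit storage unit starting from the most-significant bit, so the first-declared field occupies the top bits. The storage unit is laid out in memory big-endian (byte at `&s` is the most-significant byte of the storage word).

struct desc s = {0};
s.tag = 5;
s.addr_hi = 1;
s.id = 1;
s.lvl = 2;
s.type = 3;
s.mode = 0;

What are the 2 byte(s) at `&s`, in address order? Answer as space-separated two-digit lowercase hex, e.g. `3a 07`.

[13+:3] tag=5 & 0x7 = 0x5; word=0xa000
[11+:2] addr_hi=1 & 0x3 = 0x1; word=0xa800
[10+:1] id=1 & 0x1 = 0x1; word=0xac00
[6+:4] lvl=2 & 0xf = 0x2; word=0xac80
[2+:4] type=3 & 0xf = 0x3; word=0xac8c
[0+:2] mode=0 & 0x3 = 0x0; word=0xac8c
word = 0xac8c → big-endian bytes:
  [0]=0xac  [1]=0x8c

ac 8c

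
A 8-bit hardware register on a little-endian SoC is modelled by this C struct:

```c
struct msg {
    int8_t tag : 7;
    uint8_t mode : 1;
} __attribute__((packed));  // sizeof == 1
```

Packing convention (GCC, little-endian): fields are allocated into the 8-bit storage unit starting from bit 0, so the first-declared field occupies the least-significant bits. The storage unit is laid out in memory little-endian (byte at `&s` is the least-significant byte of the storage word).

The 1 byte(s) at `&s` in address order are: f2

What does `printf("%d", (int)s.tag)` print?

[0]=0xf2 (little-endian) → word 0xf2
tag [0+:7] = (word>>0) & 0x7f = 114  ←
mode [7+:1] = (word>>7) & 0x1 = 1
tag signed 7b, MSB=1: 114 - 128 = -14

-14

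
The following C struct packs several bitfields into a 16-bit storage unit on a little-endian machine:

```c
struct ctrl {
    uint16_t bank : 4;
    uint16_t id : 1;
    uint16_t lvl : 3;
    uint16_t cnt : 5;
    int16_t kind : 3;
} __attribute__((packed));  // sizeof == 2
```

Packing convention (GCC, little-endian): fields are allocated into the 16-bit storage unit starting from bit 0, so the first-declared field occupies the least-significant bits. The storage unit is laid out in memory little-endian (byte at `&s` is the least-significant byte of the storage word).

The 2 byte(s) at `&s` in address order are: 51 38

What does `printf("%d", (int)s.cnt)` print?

[0]=0x51 [1]=0x38 (little-endian) → word 0x3851
bank:4 @ bit 0 → (0x3851>>0)&0xf = 0x1
id:1 @ bit 4 → (0x3851>>4)&0x1 = 0x1
lvl:3 @ bit 5 → (0x3851>>5)&0x7 = 0x2
cnt:5 @ bit 8 → (0x3851>>8)&0x1f = 0x18  ←
kind:3 @ bit 13 → (0x3851>>13)&0x7 = 0x1

24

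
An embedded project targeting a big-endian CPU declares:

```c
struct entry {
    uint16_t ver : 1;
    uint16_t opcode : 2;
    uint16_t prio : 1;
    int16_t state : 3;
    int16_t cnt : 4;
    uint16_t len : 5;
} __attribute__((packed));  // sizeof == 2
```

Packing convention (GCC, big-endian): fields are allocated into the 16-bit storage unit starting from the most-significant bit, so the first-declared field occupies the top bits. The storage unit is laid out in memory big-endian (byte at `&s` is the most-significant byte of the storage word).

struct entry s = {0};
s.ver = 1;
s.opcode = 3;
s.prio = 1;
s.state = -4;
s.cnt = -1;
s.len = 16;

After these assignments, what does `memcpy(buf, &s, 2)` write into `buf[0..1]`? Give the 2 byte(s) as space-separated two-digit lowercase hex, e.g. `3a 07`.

f9 f0

ver (1b) val=1 bits=0x1 at bit 15: 0x8000
opcode (2b) val=3 bits=0x3 at bit 13: 0xe000
prio (1b) val=1 bits=0x1 at bit 12: 0xf000
state (3b) val=-4 bits=0x4 at bit 9: 0xf800
cnt (4b) val=-1 bits=0xf at bit 5: 0xf9e0
len (5b) val=16 bits=0x10 at bit 0: 0xf9f0
word = 0xf9f0 → big-endian bytes:
  [0]=0xf9  [1]=0xf0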